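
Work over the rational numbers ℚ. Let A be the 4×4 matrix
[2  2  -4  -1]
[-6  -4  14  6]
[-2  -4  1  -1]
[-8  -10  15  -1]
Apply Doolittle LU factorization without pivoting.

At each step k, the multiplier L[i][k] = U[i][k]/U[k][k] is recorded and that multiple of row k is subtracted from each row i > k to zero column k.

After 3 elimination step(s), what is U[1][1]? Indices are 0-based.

[col 0] pivot 2
  R1 -= -3*R0 → (0, 2, 2, 3)  (L[1][0] := -3)
  R2 -= -1*R0 → (0, -2, -3, -2)  (L[2][0] := -1)
  R3 -= -4*R0 → (0, -2, -1, -5)  (L[3][0] := -4)
[col 1] pivot 2
  R2 -= -1*R1 → (0, 0, -1, 1)  (L[2][1] := -1)
  R3 -= -1*R1 → (0, 0, 1, -2)  (L[3][1] := -1)
[col 2] pivot -1
  R3 -= -1*R2 → (0, 0, 0, -1)  (L[3][2] := -1)

U[1][1] = 2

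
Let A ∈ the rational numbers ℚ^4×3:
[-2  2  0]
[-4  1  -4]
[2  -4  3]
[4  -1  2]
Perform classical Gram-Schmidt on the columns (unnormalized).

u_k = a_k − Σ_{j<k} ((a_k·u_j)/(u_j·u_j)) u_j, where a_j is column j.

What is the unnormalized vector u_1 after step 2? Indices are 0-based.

Step 1: u_0 = a_0 = (-2, -4, 2, 4).
Step 2: u_1 = a_1 − (-1/2)·u_0 = (1, -1, -3, 1).

u_1 = (1, -1, -3, 1)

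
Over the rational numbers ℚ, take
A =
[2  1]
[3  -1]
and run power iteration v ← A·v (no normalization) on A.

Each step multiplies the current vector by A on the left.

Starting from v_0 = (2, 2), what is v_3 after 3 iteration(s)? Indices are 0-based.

v_3 = (46, 34)

v_0 = (2, 2).
v_1 = A·v_0 = (6, 4).
v_2 = A·v_1 = (16, 14).
v_3 = A·v_2 = (46, 34).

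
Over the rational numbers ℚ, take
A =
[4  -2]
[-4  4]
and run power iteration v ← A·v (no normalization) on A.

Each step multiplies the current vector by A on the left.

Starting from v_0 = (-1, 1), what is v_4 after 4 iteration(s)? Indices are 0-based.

v_0 = (-1, 1).
v_1 = A·v_0 = (-6, 8).
v_2 = A·v_1 = (-40, 56).
v_3 = A·v_2 = (-272, 384).
v_4 = A·v_3 = (-1856, 2624).

v_4 = (-1856, 2624)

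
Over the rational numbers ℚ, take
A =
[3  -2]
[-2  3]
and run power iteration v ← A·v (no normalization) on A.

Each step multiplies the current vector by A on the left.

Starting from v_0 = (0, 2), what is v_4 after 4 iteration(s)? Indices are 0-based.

v_0 = (0, 2).
v_1 = A·v_0 = (-4, 6).
v_2 = A·v_1 = (-24, 26).
v_3 = A·v_2 = (-124, 126).
v_4 = A·v_3 = (-624, 626).

v_4 = (-624, 626)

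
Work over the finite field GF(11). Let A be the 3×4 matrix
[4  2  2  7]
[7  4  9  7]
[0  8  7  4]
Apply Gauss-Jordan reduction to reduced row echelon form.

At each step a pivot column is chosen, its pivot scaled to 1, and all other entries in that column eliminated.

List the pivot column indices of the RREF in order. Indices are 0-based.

[1] R0 /= 4  ⇒  (1, 6, 6, 10)
     R1 -= 7·R0  ⇒  (0, 6, 0, 3)
[2] R1 /= 6  ⇒  (0, 1, 0, 6)
     R0 -= 6·R1  ⇒  (1, 0, 6, 7)
     R2 -= 8·R1  ⇒  (0, 0, 7, 0)
[3] R2 /= 7  ⇒  (0, 0, 1, 0)
     R0 -= 6·R2  ⇒  (1, 0, 0, 7)

pivot columns: 0, 1, 2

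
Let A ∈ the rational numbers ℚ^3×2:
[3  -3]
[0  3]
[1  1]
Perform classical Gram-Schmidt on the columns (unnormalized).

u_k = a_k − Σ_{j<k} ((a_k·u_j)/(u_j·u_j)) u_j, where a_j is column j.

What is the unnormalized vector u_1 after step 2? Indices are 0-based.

u_1 = (-3/5, 3, 9/5)

Step 1: u_0 = a_0 = (3, 0, 1).
Step 2: u_1 = a_1 − (-4/5)·u_0 = (-3/5, 3, 9/5).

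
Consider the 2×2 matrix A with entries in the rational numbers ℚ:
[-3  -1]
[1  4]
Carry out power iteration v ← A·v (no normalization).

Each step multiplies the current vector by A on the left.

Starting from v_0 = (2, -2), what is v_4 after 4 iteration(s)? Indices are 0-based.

v_4 = (172, -402)

v_0 = (2, -2).
v_1 = A·v_0 = (-4, -6).
v_2 = A·v_1 = (18, -28).
v_3 = A·v_2 = (-26, -94).
v_4 = A·v_3 = (172, -402).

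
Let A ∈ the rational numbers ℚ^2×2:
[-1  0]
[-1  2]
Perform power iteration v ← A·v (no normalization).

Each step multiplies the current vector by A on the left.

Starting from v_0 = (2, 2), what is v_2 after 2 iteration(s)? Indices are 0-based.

v_0 = (2, 2).
v_1 = A·v_0 = (-2, 2).
v_2 = A·v_1 = (2, 6).

v_2 = (2, 6)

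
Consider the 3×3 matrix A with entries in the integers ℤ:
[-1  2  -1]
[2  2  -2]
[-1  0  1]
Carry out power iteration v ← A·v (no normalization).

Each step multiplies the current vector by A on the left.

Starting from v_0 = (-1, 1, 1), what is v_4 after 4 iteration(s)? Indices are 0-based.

v_4 = (-56, -64, 8)

v_0 = (-1, 1, 1).
v_1 = A·v_0 = (2, -2, 2).
v_2 = A·v_1 = (-8, -4, 0).
v_3 = A·v_2 = (0, -24, 8).
v_4 = A·v_3 = (-56, -64, 8).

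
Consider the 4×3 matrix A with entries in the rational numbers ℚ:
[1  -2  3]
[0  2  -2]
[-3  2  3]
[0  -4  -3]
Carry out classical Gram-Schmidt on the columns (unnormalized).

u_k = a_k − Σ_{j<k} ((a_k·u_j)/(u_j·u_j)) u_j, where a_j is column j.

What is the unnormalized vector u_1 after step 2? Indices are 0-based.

Step 1: u_0 = a_0 = (1, 0, -3, 0).
Step 2: u_1 = a_1 − (-4/5)·u_0 = (-6/5, 2, -2/5, -4).

u_1 = (-6/5, 2, -2/5, -4)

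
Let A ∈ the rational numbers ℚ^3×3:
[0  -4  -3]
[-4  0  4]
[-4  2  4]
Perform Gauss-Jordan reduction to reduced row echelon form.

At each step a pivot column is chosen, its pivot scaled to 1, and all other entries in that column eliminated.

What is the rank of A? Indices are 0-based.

rank = 3

step 1: exchange rows 0,1
step 1: normalize row 0 (÷-4) = (1, 0, -1)
  row 2: subtract -4×row0 = (0, 2, 0)
step 2: normalize row 1 (÷-4) = (0, 1, 3/4)
  row 2: subtract 2×row1 = (0, 0, -3/2)
step 3: normalize row 2 (÷-3/2) = (0, 0, 1)
  row 0: subtract -1×row2 = (1, 0, 0)
  row 1: subtract 3/4×row2 = (0, 1, 0)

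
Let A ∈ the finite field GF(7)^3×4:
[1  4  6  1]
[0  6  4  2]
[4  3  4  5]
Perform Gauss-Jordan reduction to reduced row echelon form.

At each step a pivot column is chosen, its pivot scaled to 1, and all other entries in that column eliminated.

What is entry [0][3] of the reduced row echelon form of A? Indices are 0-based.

step 1: normalize row 0 (÷1) = (1, 4, 6, 1)
  row 2: subtract 4×row0 = (0, 1, 1, 1)
step 2: normalize row 1 (÷6) = (0, 1, 3, 5)
  row 0: subtract 4×row1 = (1, 0, 1, 2)
  row 2: subtract 1×row1 = (0, 0, 5, 3)
step 3: normalize row 2 (÷5) = (0, 0, 1, 2)
  row 0: subtract 1×row2 = (1, 0, 0, 0)
  row 1: subtract 3×row2 = (0, 1, 0, 6)

M[0][3] = 0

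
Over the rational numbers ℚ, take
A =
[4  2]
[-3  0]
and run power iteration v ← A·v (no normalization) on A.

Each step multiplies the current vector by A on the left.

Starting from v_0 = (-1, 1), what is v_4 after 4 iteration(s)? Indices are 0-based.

v_0 = (-1, 1).
v_1 = A·v_0 = (-2, 3).
v_2 = A·v_1 = (-2, 6).
v_3 = A·v_2 = (4, 6).
v_4 = A·v_3 = (28, -12).

v_4 = (28, -12)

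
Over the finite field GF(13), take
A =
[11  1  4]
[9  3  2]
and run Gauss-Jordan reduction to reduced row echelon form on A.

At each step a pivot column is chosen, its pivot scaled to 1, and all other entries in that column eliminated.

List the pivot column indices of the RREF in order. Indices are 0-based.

[1] R0 /= 11  ⇒  (1, 6, 11)
     R1 -= 9·R0  ⇒  (0, 1, 7)
[2] R1 /= 1  ⇒  (0, 1, 7)
     R0 -= 6·R1  ⇒  (1, 0, 8)

pivot columns: 0, 1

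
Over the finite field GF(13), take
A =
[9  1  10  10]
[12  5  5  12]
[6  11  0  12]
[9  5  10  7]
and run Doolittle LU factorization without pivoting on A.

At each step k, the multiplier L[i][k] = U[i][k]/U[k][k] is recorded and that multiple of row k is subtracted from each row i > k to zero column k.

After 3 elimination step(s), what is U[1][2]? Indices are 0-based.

U[1][2] = 9

k=0: U[0][0]=9
  eliminate (1,0): mult=10, new row 1: (0, 8, 9, 3); set L[1][0]=10
  eliminate (2,0): mult=5, new row 2: (0, 6, 2, 1); set L[2][0]=5
  eliminate (3,0): mult=1, new row 3: (0, 4, 0, 10); set L[3][0]=1
k=1: U[1][1]=8
  eliminate (2,1): mult=4, new row 2: (0, 0, 5, 2); set L[2][1]=4
  eliminate (3,1): mult=7, new row 3: (0, 0, 2, 2); set L[3][1]=7
k=2: U[2][2]=5
  eliminate (3,2): mult=3, new row 3: (0, 0, 0, 9); set L[3][2]=3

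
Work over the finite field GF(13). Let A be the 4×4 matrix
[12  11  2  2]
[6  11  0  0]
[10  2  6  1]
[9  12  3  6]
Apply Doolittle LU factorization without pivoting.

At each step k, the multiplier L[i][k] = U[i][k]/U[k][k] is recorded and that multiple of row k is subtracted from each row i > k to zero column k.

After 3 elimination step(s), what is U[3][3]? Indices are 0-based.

[col 0] pivot 12
  R1 -= 7*R0 → (0, 12, 12, 12)  (L[1][0] := 7)
  R2 -= 3*R0 → (0, 8, 0, 8)  (L[2][0] := 3)
  R3 -= 4*R0 → (0, 7, 8, 11)  (L[3][0] := 4)
[col 1] pivot 12
  R2 -= 5*R1 → (0, 0, 5, 0)  (L[2][1] := 5)
  R3 -= 6*R1 → (0, 0, 1, 4)  (L[3][1] := 6)
[col 2] pivot 5
  R3 -= 8*R2 → (0, 0, 0, 4)  (L[3][2] := 8)

U[3][3] = 4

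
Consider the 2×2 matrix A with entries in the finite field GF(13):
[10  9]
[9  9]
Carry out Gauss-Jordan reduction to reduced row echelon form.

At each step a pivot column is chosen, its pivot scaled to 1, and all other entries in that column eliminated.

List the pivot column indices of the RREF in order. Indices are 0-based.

pivot(0,0)=10: scale R0 → (1, 10)
  clear (1,0): R1 −= (9)R0 → (0, 10)
pivot(1,1)=10: scale R1 → (0, 1)
  clear (0,1): R0 −= (10)R1 → (1, 0)

pivot columns: 0, 1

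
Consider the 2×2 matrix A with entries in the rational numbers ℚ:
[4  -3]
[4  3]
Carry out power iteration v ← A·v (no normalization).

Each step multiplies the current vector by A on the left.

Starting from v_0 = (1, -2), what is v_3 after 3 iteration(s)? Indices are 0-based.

v_0 = (1, -2).
v_1 = A·v_0 = (10, -2).
v_2 = A·v_1 = (46, 34).
v_3 = A·v_2 = (82, 286).

v_3 = (82, 286)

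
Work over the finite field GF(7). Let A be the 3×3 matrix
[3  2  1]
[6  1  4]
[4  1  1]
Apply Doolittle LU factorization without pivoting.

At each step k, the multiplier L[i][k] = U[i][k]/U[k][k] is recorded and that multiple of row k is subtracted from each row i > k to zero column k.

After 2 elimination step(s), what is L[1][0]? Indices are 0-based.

k=0: U[0][0]=3
  eliminate (1,0): mult=2, new row 1: (0, 4, 2); set L[1][0]=2
  eliminate (2,0): mult=6, new row 2: (0, 3, 2); set L[2][0]=6
k=1: U[1][1]=4
  eliminate (2,1): mult=6, new row 2: (0, 0, 4); set L[2][1]=6

L[1][0] = 2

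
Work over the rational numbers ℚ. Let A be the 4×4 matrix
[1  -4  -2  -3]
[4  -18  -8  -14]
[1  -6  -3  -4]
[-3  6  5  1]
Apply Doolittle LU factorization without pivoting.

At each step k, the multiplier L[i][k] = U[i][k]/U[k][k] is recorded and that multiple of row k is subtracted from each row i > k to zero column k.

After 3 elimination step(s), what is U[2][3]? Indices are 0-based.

Step 1: pivot at (0,0) is 1.
  row1 ← row1 − (4)·row0  ⇒  L[1][0]=4, U row1=(0, -2, 0, -2)
  row2 ← row2 − (1)·row0  ⇒  L[2][0]=1, U row2=(0, -2, -1, -1)
  row3 ← row3 − (-3)·row0  ⇒  L[3][0]=-3, U row3=(0, -6, -1, -8)
Step 2: pivot at (1,1) is -2.
  row2 ← row2 − (1)·row1  ⇒  L[2][1]=1, U row2=(0, 0, -1, 1)
  row3 ← row3 − (3)·row1  ⇒  L[3][1]=3, U row3=(0, 0, -1, -2)
Step 3: pivot at (2,2) is -1.
  row3 ← row3 − (1)·row2  ⇒  L[3][2]=1, U row3=(0, 0, 0, -3)

U[2][3] = 1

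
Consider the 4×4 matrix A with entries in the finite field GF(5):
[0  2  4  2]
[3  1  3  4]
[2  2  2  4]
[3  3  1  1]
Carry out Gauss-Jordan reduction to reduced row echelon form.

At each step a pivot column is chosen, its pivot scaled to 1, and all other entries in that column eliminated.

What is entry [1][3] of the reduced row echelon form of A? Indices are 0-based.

step 1: exchange rows 0,1
step 1: normalize row 0 (÷3) = (1, 2, 1, 3)
  row 2: subtract 2×row0 = (0, 3, 0, 3)
  row 3: subtract 3×row0 = (0, 2, 3, 2)
step 2: normalize row 1 (÷2) = (0, 1, 2, 1)
  row 0: subtract 2×row1 = (1, 0, 2, 1)
  row 2: subtract 3×row1 = (0, 0, 4, 0)
  row 3: subtract 2×row1 = (0, 0, 4, 0)
step 3: normalize row 2 (÷4) = (0, 0, 1, 0)
  row 0: subtract 2×row2 = (1, 0, 0, 1)
  row 1: subtract 2×row2 = (0, 1, 0, 1)
  row 3: subtract 4×row2 = (0, 0, 0, 0)
skip col 3 (zero from row 3)

M[1][3] = 1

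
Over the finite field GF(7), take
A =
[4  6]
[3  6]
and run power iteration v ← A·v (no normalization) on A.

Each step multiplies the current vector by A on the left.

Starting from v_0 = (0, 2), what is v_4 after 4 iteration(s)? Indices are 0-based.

v_0 = (0, 2).
v_1 = A·v_0 = (5, 5).
v_2 = A·v_1 = (1, 3).
v_3 = A·v_2 = (1, 0).
v_4 = A·v_3 = (4, 3).

v_4 = (4, 3)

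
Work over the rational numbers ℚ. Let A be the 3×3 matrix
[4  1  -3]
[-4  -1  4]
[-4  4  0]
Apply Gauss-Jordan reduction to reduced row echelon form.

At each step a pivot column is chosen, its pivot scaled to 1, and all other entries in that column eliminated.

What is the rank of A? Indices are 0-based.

rank = 3

[1] R0 /= 4  ⇒  (1, 1/4, -3/4)
     R1 -= -4·R0  ⇒  (0, 0, 1)
     R2 -= -4·R0  ⇒  (0, 5, -3)
[2] R1 <-> R2
[2] R1 /= 5  ⇒  (0, 1, -3/5)
     R0 -= 1/4·R1  ⇒  (1, 0, -3/5)
[3] R2 /= 1  ⇒  (0, 0, 1)
     R0 -= -3/5·R2  ⇒  (1, 0, 0)
     R1 -= -3/5·R2  ⇒  (0, 1, 0)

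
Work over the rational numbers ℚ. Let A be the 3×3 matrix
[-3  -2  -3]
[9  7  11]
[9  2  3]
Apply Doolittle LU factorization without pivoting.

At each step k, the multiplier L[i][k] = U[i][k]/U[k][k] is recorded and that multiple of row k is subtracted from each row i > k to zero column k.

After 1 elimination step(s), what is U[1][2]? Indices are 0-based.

U[1][2] = 2

k=0: U[0][0]=-3
  eliminate (1,0): mult=-3, new row 1: (0, 1, 2); set L[1][0]=-3
  eliminate (2,0): mult=-3, new row 2: (0, -4, -6); set L[2][0]=-3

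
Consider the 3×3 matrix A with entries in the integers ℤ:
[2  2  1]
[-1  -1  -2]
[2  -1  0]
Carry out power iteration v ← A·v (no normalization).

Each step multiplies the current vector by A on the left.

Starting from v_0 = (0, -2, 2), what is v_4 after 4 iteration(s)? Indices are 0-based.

v_0 = (0, -2, 2).
v_1 = A·v_0 = (-2, -2, 2).
v_2 = A·v_1 = (-6, 0, -2).
v_3 = A·v_2 = (-14, 10, -12).
v_4 = A·v_3 = (-20, 28, -38).

v_4 = (-20, 28, -38)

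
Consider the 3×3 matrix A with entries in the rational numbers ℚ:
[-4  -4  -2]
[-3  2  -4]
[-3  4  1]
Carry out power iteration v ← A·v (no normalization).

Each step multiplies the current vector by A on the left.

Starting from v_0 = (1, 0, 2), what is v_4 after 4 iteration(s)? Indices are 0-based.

v_0 = (1, 0, 2).
v_1 = A·v_0 = (-8, -11, -1).
v_2 = A·v_1 = (78, 6, -21).
v_3 = A·v_2 = (-294, -138, -231).
v_4 = A·v_3 = (2190, 1530, 99).

v_4 = (2190, 1530, 99)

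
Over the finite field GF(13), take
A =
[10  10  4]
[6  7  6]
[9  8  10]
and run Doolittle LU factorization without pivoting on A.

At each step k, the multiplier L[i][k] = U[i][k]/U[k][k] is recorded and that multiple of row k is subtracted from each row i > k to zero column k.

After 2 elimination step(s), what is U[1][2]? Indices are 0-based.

U[1][2] = 1

[col 0] pivot 10
  R1 -= 11*R0 → (0, 1, 1)  (L[1][0] := 11)
  R2 -= 10*R0 → (0, 12, 9)  (L[2][0] := 10)
[col 1] pivot 1
  R2 -= 12*R1 → (0, 0, 10)  (L[2][1] := 12)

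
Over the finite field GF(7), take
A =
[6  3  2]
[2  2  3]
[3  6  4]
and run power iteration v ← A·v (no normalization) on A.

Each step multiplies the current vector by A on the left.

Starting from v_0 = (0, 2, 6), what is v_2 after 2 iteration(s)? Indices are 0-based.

v_0 = (0, 2, 6).
v_1 = A·v_0 = (4, 1, 1).
v_2 = A·v_1 = (1, 6, 1).

v_2 = (1, 6, 1)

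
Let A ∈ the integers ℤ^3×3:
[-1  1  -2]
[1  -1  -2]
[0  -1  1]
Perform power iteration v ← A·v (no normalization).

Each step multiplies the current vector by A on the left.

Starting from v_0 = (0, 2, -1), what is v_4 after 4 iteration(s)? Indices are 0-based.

v_0 = (0, 2, -1).
v_1 = A·v_0 = (4, 0, -3).
v_2 = A·v_1 = (2, 10, -3).
v_3 = A·v_2 = (14, -2, -13).
v_4 = A·v_3 = (10, 42, -11).

v_4 = (10, 42, -11)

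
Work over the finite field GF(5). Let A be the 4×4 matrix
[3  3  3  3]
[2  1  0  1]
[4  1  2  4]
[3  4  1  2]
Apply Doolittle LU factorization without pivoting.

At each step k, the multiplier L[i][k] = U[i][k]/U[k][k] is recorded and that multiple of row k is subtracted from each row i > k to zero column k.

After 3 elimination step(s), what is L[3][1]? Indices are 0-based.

L[3][1] = 4

Step 1: pivot at (0,0) is 3.
  row1 ← row1 − (4)·row0  ⇒  L[1][0]=4, U row1=(0, 4, 3, 4)
  row2 ← row2 − (3)·row0  ⇒  L[2][0]=3, U row2=(0, 2, 3, 0)
  row3 ← row3 − (1)·row0  ⇒  L[3][0]=1, U row3=(0, 1, 3, 4)
Step 2: pivot at (1,1) is 4.
  row2 ← row2 − (3)·row1  ⇒  L[2][1]=3, U row2=(0, 0, 4, 3)
  row3 ← row3 − (4)·row1  ⇒  L[3][1]=4, U row3=(0, 0, 1, 3)
Step 3: pivot at (2,2) is 4.
  row3 ← row3 − (4)·row2  ⇒  L[3][2]=4, U row3=(0, 0, 0, 1)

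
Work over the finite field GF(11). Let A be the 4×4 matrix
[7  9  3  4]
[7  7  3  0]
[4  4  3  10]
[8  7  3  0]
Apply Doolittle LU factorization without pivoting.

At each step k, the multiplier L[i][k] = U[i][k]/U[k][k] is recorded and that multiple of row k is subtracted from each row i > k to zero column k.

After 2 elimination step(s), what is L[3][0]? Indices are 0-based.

Step 1: pivot at (0,0) is 7.
  row1 ← row1 − (1)·row0  ⇒  L[1][0]=1, U row1=(0, 9, 0, 7)
  row2 ← row2 − (10)·row0  ⇒  L[2][0]=10, U row2=(0, 2, 6, 3)
  row3 ← row3 − (9)·row0  ⇒  L[3][0]=9, U row3=(0, 3, 9, 8)
Step 2: pivot at (1,1) is 9.
  row2 ← row2 − (10)·row1  ⇒  L[2][1]=10, U row2=(0, 0, 6, 10)
  row3 ← row3 − (4)·row1  ⇒  L[3][1]=4, U row3=(0, 0, 9, 2)

L[3][0] = 9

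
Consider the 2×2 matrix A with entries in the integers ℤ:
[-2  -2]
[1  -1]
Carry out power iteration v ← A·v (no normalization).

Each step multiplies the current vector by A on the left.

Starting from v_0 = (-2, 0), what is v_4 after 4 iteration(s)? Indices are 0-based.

v_4 = (28, 6)

v_0 = (-2, 0).
v_1 = A·v_0 = (4, -2).
v_2 = A·v_1 = (-4, 6).
v_3 = A·v_2 = (-4, -10).
v_4 = A·v_3 = (28, 6).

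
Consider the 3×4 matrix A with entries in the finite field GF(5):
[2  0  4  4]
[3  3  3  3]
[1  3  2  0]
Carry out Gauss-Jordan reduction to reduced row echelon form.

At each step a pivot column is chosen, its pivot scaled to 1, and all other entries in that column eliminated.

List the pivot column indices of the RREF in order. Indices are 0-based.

step 1: normalize row 0 (÷2) = (1, 0, 2, 2)
  row 1: subtract 3×row0 = (0, 3, 2, 2)
  row 2: subtract 1×row0 = (0, 3, 0, 3)
step 2: normalize row 1 (÷3) = (0, 1, 4, 4)
  row 2: subtract 3×row1 = (0, 0, 3, 1)
step 3: normalize row 2 (÷3) = (0, 0, 1, 2)
  row 0: subtract 2×row2 = (1, 0, 0, 3)
  row 1: subtract 4×row2 = (0, 1, 0, 1)

pivot columns: 0, 1, 2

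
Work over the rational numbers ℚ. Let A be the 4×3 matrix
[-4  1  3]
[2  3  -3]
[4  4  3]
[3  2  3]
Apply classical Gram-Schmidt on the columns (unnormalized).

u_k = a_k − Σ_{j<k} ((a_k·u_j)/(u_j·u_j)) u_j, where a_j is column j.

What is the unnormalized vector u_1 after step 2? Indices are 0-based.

u_1 = (47/15, 29/15, 28/15, 2/5)

Step 1: u_0 = a_0 = (-4, 2, 4, 3).
Step 2: u_1 = a_1 − (8/15)·u_0 = (47/15, 29/15, 28/15, 2/5).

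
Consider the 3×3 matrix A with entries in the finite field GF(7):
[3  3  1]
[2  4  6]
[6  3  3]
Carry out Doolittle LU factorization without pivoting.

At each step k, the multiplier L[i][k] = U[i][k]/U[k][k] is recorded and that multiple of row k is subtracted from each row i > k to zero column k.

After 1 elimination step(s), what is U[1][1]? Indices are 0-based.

U[1][1] = 2

Step 1: pivot at (0,0) is 3.
  row1 ← row1 − (3)·row0  ⇒  L[1][0]=3, U row1=(0, 2, 3)
  row2 ← row2 − (2)·row0  ⇒  L[2][0]=2, U row2=(0, 4, 1)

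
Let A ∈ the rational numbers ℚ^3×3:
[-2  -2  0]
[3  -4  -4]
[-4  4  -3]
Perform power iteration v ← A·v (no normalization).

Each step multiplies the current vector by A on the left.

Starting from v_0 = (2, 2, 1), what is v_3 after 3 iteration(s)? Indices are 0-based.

v_3 = (-80, -32, -115)

v_0 = (2, 2, 1).
v_1 = A·v_0 = (-8, -6, -3).
v_2 = A·v_1 = (28, 12, 17).
v_3 = A·v_2 = (-80, -32, -115).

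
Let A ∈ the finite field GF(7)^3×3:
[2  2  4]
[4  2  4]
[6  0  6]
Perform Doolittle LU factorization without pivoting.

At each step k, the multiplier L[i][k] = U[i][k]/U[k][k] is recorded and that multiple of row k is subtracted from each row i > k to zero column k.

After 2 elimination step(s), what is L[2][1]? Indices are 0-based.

[col 0] pivot 2
  R1 -= 2*R0 → (0, 5, 3)  (L[1][0] := 2)
  R2 -= 3*R0 → (0, 1, 1)  (L[2][0] := 3)
[col 1] pivot 5
  R2 -= 3*R1 → (0, 0, 6)  (L[2][1] := 3)

L[2][1] = 3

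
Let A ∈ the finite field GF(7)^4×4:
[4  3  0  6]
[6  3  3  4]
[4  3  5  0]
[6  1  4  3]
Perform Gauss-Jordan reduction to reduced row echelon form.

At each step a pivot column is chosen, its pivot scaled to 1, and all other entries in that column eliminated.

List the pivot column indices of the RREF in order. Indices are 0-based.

pivot columns: 0, 1, 2, 3

[1] R0 /= 4  ⇒  (1, 6, 0, 5)
     R1 -= 6·R0  ⇒  (0, 2, 3, 2)
     R2 -= 4·R0  ⇒  (0, 0, 5, 1)
     R3 -= 6·R0  ⇒  (0, 0, 4, 1)
[2] R1 /= 2  ⇒  (0, 1, 5, 1)
     R0 -= 6·R1  ⇒  (1, 0, 5, 6)
[3] R2 /= 5  ⇒  (0, 0, 1, 3)
     R0 -= 5·R2  ⇒  (1, 0, 0, 5)
     R1 -= 5·R2  ⇒  (0, 1, 0, 0)
     R3 -= 4·R2  ⇒  (0, 0, 0, 3)
[4] R3 /= 3  ⇒  (0, 0, 0, 1)
     R0 -= 5·R3  ⇒  (1, 0, 0, 0)
     R2 -= 3·R3  ⇒  (0, 0, 1, 0)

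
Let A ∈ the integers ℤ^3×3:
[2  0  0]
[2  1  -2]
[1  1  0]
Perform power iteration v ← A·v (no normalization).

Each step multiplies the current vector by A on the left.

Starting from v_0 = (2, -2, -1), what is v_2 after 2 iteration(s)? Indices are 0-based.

v_0 = (2, -2, -1).
v_1 = A·v_0 = (4, 4, 0).
v_2 = A·v_1 = (8, 12, 8).

v_2 = (8, 12, 8)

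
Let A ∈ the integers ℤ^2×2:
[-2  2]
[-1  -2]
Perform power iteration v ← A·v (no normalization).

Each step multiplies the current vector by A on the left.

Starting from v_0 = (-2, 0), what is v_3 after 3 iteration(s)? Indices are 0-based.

v_0 = (-2, 0).
v_1 = A·v_0 = (4, 2).
v_2 = A·v_1 = (-4, -8).
v_3 = A·v_2 = (-8, 20).

v_3 = (-8, 20)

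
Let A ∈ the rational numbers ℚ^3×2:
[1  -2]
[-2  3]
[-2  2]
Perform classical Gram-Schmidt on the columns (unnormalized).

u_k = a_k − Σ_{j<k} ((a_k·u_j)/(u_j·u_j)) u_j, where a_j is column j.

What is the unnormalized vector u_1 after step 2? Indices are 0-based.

Step 1: u_0 = a_0 = (1, -2, -2).
Step 2: u_1 = a_1 − (-4/3)·u_0 = (-2/3, 1/3, -2/3).

u_1 = (-2/3, 1/3, -2/3)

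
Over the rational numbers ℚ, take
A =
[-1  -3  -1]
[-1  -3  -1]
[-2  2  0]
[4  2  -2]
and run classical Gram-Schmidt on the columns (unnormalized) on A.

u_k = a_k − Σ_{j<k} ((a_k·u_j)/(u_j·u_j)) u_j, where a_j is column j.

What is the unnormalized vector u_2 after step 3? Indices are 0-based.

Step 1: u_0 = a_0 = (-1, -1, -2, 4).
Step 2: u_1 = a_1 − (5/11)·u_0 = (-28/11, -28/11, 32/11, 2/11).
Step 3: u_2 = a_2 − (-3/11)·u_0 − (13/59)·u_1 = (-42/59, -42/59, -70/59, -56/59).

u_2 = (-42/59, -42/59, -70/59, -56/59)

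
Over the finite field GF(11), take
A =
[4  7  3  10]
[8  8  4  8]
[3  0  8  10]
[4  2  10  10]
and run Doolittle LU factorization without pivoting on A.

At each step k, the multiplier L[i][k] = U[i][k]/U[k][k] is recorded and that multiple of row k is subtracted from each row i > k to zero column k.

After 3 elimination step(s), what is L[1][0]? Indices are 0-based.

k=0: U[0][0]=4
  eliminate (1,0): mult=2, new row 1: (0, 5, 9, 10); set L[1][0]=2
  eliminate (2,0): mult=9, new row 2: (0, 3, 3, 8); set L[2][0]=9
  eliminate (3,0): mult=1, new row 3: (0, 6, 7, 0); set L[3][0]=1
k=1: U[1][1]=5
  eliminate (2,1): mult=5, new row 2: (0, 0, 2, 2); set L[2][1]=5
  eliminate (3,1): mult=10, new row 3: (0, 0, 5, 10); set L[3][1]=10
k=2: U[2][2]=2
  eliminate (3,2): mult=8, new row 3: (0, 0, 0, 5); set L[3][2]=8

L[1][0] = 2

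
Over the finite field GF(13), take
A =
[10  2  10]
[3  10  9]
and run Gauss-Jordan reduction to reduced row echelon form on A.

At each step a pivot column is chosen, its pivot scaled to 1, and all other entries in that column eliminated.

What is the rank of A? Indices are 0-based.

[1] R0 /= 10  ⇒  (1, 8, 1)
     R1 -= 3·R0  ⇒  (0, 12, 6)
[2] R1 /= 12  ⇒  (0, 1, 7)
     R0 -= 8·R1  ⇒  (1, 0, 10)

rank = 2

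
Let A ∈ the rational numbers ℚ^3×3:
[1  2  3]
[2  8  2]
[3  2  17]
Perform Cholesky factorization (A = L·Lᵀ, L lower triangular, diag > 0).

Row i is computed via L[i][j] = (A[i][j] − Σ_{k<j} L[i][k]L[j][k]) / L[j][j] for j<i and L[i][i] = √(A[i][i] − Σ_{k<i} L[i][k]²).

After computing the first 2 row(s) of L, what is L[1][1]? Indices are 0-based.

Step 1: L[0][0] = √(1) = 1.
  L[1][0] = (2) / L[0][0] = 2.
Step 2: L[1][1] = √(4) = 2.

L[1][1] = 2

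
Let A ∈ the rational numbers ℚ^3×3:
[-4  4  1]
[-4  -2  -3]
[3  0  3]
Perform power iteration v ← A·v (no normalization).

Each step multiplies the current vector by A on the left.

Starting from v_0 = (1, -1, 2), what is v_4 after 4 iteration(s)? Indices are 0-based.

v_4 = (-426, -204, 261)

v_0 = (1, -1, 2).
v_1 = A·v_0 = (-6, -8, 9).
v_2 = A·v_1 = (1, 13, 9).
v_3 = A·v_2 = (57, -57, 30).
v_4 = A·v_3 = (-426, -204, 261).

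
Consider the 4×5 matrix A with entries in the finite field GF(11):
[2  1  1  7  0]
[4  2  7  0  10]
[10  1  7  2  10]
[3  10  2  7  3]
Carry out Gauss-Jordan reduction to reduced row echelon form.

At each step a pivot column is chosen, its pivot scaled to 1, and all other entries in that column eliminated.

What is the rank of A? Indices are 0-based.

step 1: normalize row 0 (÷2) = (1, 6, 6, 9, 0)
  row 1: subtract 4×row0 = (0, 0, 5, 8, 10)
  row 2: subtract 10×row0 = (0, 7, 2, 0, 10)
  row 3: subtract 3×row0 = (0, 3, 6, 2, 3)
step 2: exchange rows 1,2
step 2: normalize row 1 (÷7) = (0, 1, 5, 0, 3)
  row 0: subtract 6×row1 = (1, 0, 9, 9, 4)
  row 3: subtract 3×row1 = (0, 0, 2, 2, 5)
step 3: normalize row 2 (÷5) = (0, 0, 1, 6, 2)
  row 0: subtract 9×row2 = (1, 0, 0, 10, 8)
  row 1: subtract 5×row2 = (0, 1, 0, 3, 4)
  row 3: subtract 2×row2 = (0, 0, 0, 1, 1)
step 4: normalize row 3 (÷1) = (0, 0, 0, 1, 1)
  row 0: subtract 10×row3 = (1, 0, 0, 0, 9)
  row 1: subtract 3×row3 = (0, 1, 0, 0, 1)
  row 2: subtract 6×row3 = (0, 0, 1, 0, 7)

rank = 4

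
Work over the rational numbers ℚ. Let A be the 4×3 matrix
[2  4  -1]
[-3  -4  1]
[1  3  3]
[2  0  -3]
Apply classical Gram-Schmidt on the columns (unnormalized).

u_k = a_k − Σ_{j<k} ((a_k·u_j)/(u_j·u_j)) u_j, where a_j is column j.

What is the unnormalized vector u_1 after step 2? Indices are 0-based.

u_1 = (13/9, -1/6, 31/18, -23/9)

Step 1: u_0 = a_0 = (2, -3, 1, 2).
Step 2: u_1 = a_1 − (23/18)·u_0 = (13/9, -1/6, 31/18, -23/9).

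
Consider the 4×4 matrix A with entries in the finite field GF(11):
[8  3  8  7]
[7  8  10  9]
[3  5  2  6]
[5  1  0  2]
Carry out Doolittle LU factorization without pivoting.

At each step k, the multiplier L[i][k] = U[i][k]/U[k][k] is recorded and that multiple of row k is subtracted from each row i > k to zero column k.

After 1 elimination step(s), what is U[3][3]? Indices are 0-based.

U[3][3] = 10

[col 0] pivot 8
  R1 -= 5*R0 → (0, 4, 3, 7)  (L[1][0] := 5)
  R2 -= 10*R0 → (0, 8, 10, 2)  (L[2][0] := 10)
  R3 -= 2*R0 → (0, 6, 6, 10)  (L[3][0] := 2)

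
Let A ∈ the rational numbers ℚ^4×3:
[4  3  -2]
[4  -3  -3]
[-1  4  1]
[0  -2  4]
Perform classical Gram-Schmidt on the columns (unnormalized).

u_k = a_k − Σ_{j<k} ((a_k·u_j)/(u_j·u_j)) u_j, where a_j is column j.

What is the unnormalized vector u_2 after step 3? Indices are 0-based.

u_2 = (1083/1238, -857/1238, 452/619, 2359/619)

Step 1: u_0 = a_0 = (4, 4, -1, 0).
Step 2: u_1 = a_1 − (-4/33)·u_0 = (115/33, -83/33, 128/33, -2).
Step 3: u_2 = a_2 − (-7/11)·u_0 − (-117/1238)·u_1 = (1083/1238, -857/1238, 452/619, 2359/619).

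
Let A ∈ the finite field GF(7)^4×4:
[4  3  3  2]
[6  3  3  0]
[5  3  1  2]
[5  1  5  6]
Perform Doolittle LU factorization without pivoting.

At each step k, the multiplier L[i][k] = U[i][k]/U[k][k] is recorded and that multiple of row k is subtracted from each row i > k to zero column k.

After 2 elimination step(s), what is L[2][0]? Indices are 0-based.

k=0: U[0][0]=4
  eliminate (1,0): mult=5, new row 1: (0, 2, 2, 4); set L[1][0]=5
  eliminate (2,0): mult=3, new row 2: (0, 1, 6, 3); set L[2][0]=3
  eliminate (3,0): mult=3, new row 3: (0, 6, 3, 0); set L[3][0]=3
k=1: U[1][1]=2
  eliminate (2,1): mult=4, new row 2: (0, 0, 5, 1); set L[2][1]=4
  eliminate (3,1): mult=3, new row 3: (0, 0, 4, 2); set L[3][1]=3

L[2][0] = 3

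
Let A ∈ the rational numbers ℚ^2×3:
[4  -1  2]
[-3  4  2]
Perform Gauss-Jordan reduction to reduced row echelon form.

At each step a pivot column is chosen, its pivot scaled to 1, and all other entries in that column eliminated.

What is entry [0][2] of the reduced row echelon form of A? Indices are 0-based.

[1] R0 /= 4  ⇒  (1, -1/4, 1/2)
     R1 -= -3·R0  ⇒  (0, 13/4, 7/2)
[2] R1 /= 13/4  ⇒  (0, 1, 14/13)
     R0 -= -1/4·R1  ⇒  (1, 0, 10/13)

M[0][2] = 10/13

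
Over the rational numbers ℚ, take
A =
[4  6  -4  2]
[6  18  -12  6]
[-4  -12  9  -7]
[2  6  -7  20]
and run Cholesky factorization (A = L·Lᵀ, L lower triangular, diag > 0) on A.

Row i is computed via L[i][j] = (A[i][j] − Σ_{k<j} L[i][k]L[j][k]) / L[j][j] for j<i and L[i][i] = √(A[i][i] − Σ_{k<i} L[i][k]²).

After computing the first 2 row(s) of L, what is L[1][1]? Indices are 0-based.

L[1][1] = 3

Step 1: L[0][0] = √(4) = 2.
  L[1][0] = (6) / L[0][0] = 3.
Step 2: L[1][1] = √(9) = 3.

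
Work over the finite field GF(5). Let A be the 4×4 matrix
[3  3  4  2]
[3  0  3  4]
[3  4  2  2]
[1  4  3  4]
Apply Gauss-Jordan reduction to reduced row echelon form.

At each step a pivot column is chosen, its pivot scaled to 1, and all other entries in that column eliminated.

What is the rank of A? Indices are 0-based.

rank = 4

step 1: normalize row 0 (÷3) = (1, 1, 3, 4)
  row 1: subtract 3×row0 = (0, 2, 4, 2)
  row 2: subtract 3×row0 = (0, 1, 3, 0)
  row 3: subtract 1×row0 = (0, 3, 0, 0)
step 2: normalize row 1 (÷2) = (0, 1, 2, 1)
  row 0: subtract 1×row1 = (1, 0, 1, 3)
  row 2: subtract 1×row1 = (0, 0, 1, 4)
  row 3: subtract 3×row1 = (0, 0, 4, 2)
step 3: normalize row 2 (÷1) = (0, 0, 1, 4)
  row 0: subtract 1×row2 = (1, 0, 0, 4)
  row 1: subtract 2×row2 = (0, 1, 0, 3)
  row 3: subtract 4×row2 = (0, 0, 0, 1)
step 4: normalize row 3 (÷1) = (0, 0, 0, 1)
  row 0: subtract 4×row3 = (1, 0, 0, 0)
  row 1: subtract 3×row3 = (0, 1, 0, 0)
  row 2: subtract 4×row3 = (0, 0, 1, 0)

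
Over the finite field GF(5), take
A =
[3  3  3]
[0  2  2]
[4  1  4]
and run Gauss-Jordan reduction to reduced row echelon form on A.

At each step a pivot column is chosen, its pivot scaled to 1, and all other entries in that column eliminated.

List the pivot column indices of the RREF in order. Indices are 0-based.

pivot columns: 0, 1, 2

pivot(0,0)=3: scale R0 → (1, 1, 1)
  clear (2,0): R2 −= (4)R0 → (0, 2, 0)
pivot(1,1)=2: scale R1 → (0, 1, 1)
  clear (0,1): R0 −= (1)R1 → (1, 0, 0)
  clear (2,1): R2 −= (2)R1 → (0, 0, 3)
pivot(2,2)=3: scale R2 → (0, 0, 1)
  clear (1,2): R1 −= (1)R2 → (0, 1, 0)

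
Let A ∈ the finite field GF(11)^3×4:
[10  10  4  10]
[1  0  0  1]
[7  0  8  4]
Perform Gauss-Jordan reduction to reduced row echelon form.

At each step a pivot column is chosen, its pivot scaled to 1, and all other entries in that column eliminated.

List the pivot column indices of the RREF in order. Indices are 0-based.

pivot columns: 0, 1, 2

[1] R0 /= 10  ⇒  (1, 1, 7, 1)
     R1 -= 1·R0  ⇒  (0, 10, 4, 0)
     R2 -= 7·R0  ⇒  (0, 4, 3, 8)
[2] R1 /= 10  ⇒  (0, 1, 7, 0)
     R0 -= 1·R1  ⇒  (1, 0, 0, 1)
     R2 -= 4·R1  ⇒  (0, 0, 8, 8)
[3] R2 /= 8  ⇒  (0, 0, 1, 1)
     R1 -= 7·R2  ⇒  (0, 1, 0, 4)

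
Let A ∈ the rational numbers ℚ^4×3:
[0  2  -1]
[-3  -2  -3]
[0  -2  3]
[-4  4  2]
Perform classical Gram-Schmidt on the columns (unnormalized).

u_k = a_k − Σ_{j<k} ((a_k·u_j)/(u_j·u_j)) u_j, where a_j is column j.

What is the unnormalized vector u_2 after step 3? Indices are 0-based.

u_2 = (-23/15, -152/75, 53/15, 38/25)

Step 1: u_0 = a_0 = (0, -3, 0, -4).
Step 2: u_1 = a_1 − (-2/5)·u_0 = (2, -16/5, -2, 12/5).
Step 3: u_2 = a_2 − (1/25)·u_0 − (4/15)·u_1 = (-23/15, -152/75, 53/15, 38/25).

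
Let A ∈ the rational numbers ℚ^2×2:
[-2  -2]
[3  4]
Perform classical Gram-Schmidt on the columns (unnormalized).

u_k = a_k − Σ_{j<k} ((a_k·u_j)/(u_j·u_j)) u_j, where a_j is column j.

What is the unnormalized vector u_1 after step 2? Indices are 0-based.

Step 1: u_0 = a_0 = (-2, 3).
Step 2: u_1 = a_1 − (16/13)·u_0 = (6/13, 4/13).

u_1 = (6/13, 4/13)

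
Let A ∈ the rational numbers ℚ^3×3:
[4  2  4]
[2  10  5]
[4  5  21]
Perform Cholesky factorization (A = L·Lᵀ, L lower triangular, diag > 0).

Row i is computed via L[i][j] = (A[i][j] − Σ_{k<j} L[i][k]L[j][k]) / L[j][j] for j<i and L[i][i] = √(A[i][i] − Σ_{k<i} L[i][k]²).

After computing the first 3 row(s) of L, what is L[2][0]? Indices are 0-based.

Step 1: L[0][0] = √(4) = 2.
  L[1][0] = (2) / L[0][0] = 1.
Step 2: L[1][1] = √(9) = 3.
  L[2][0] = (4) / L[0][0] = 2.
  L[2][1] = (3) / L[1][1] = 1.
Step 3: L[2][2] = √(16) = 4.

L[2][0] = 2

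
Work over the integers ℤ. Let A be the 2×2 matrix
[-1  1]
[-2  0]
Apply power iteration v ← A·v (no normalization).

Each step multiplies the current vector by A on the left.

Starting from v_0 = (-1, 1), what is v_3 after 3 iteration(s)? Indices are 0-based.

v_0 = (-1, 1).
v_1 = A·v_0 = (2, 2).
v_2 = A·v_1 = (0, -4).
v_3 = A·v_2 = (-4, 0).

v_3 = (-4, 0)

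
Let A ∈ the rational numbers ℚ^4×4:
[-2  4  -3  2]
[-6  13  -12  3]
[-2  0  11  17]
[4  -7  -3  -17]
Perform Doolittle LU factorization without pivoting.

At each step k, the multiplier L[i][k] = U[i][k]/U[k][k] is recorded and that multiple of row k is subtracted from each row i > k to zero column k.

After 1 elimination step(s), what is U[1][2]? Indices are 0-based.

U[1][2] = -3

Step 1: pivot at (0,0) is -2.
  row1 ← row1 − (3)·row0  ⇒  L[1][0]=3, U row1=(0, 1, -3, -3)
  row2 ← row2 − (1)·row0  ⇒  L[2][0]=1, U row2=(0, -4, 14, 15)
  row3 ← row3 − (-2)·row0  ⇒  L[3][0]=-2, U row3=(0, 1, -9, -13)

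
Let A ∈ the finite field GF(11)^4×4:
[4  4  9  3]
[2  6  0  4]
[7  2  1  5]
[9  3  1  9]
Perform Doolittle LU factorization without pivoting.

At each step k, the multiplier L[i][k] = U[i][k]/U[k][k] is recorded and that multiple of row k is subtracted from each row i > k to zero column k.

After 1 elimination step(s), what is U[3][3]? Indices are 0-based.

U[3][3] = 5

Step 1: pivot at (0,0) is 4.
  row1 ← row1 − (6)·row0  ⇒  L[1][0]=6, U row1=(0, 4, 1, 8)
  row2 ← row2 − (10)·row0  ⇒  L[2][0]=10, U row2=(0, 6, 10, 8)
  row3 ← row3 − (5)·row0  ⇒  L[3][0]=5, U row3=(0, 5, 0, 5)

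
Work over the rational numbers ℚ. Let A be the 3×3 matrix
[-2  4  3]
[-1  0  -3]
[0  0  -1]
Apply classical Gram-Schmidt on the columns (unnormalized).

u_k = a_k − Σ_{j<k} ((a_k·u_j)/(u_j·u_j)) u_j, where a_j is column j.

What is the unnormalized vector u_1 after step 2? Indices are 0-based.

u_1 = (4/5, -8/5, 0)

Step 1: u_0 = a_0 = (-2, -1, 0).
Step 2: u_1 = a_1 − (-8/5)·u_0 = (4/5, -8/5, 0).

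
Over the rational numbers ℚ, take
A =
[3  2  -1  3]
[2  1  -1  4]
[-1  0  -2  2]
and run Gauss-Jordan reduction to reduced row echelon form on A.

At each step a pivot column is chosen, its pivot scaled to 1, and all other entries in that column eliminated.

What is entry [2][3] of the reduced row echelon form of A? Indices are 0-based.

pivot(0,0)=3: scale R0 → (1, 2/3, -1/3, 1)
  clear (1,0): R1 −= (2)R0 → (0, -1/3, -1/3, 2)
  clear (2,0): R2 −= (-1)R0 → (0, 2/3, -7/3, 3)
pivot(1,1)=-1/3: scale R1 → (0, 1, 1, -6)
  clear (0,1): R0 −= (2/3)R1 → (1, 0, -1, 5)
  clear (2,1): R2 −= (2/3)R1 → (0, 0, -3, 7)
pivot(2,2)=-3: scale R2 → (0, 0, 1, -7/3)
  clear (0,2): R0 −= (-1)R2 → (1, 0, 0, 8/3)
  clear (1,2): R1 −= (1)R2 → (0, 1, 0, -11/3)

M[2][3] = -7/3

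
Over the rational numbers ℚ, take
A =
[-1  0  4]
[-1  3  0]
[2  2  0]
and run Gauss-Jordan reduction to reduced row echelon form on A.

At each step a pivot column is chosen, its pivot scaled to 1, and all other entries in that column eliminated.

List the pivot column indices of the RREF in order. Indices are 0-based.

pivot columns: 0, 1, 2

[1] R0 /= -1  ⇒  (1, 0, -4)
     R1 -= -1·R0  ⇒  (0, 3, -4)
     R2 -= 2·R0  ⇒  (0, 2, 8)
[2] R1 /= 3  ⇒  (0, 1, -4/3)
     R2 -= 2·R1  ⇒  (0, 0, 32/3)
[3] R2 /= 32/3  ⇒  (0, 0, 1)
     R0 -= -4·R2  ⇒  (1, 0, 0)
     R1 -= -4/3·R2  ⇒  (0, 1, 0)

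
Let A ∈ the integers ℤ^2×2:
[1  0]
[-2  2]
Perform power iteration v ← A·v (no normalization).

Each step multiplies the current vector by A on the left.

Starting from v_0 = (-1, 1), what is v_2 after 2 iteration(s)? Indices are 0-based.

v_0 = (-1, 1).
v_1 = A·v_0 = (-1, 4).
v_2 = A·v_1 = (-1, 10).

v_2 = (-1, 10)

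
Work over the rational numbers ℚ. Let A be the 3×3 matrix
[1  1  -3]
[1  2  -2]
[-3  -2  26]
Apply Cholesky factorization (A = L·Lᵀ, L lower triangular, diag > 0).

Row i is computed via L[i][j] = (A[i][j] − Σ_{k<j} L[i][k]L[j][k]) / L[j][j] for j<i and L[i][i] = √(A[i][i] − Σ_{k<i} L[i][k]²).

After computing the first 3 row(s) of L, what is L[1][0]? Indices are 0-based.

Step 1: L[0][0] = √(1) = 1.
  L[1][0] = (1) / L[0][0] = 1.
Step 2: L[1][1] = √(1) = 1.
  L[2][0] = (-3) / L[0][0] = -3.
  L[2][1] = (1) / L[1][1] = 1.
Step 3: L[2][2] = √(16) = 4.

L[1][0] = 1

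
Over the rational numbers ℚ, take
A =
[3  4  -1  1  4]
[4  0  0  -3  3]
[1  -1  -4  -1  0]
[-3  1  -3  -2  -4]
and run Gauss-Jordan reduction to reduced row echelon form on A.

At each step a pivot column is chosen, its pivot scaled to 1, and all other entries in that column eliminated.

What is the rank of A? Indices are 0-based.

pivot(0,0)=3: scale R0 → (1, 4/3, -1/3, 1/3, 4/3)
  clear (1,0): R1 −= (4)R0 → (0, -16/3, 4/3, -13/3, -7/3)
  clear (2,0): R2 −= (1)R0 → (0, -7/3, -11/3, -4/3, -4/3)
  clear (3,0): R3 −= (-3)R0 → (0, 5, -4, -1, 0)
pivot(1,1)=-16/3: scale R1 → (0, 1, -1/4, 13/16, 7/16)
  clear (0,1): R0 −= (4/3)R1 → (1, 0, 0, -3/4, 3/4)
  clear (2,1): R2 −= (-7/3)R1 → (0, 0, -17/4, 9/16, -5/16)
  clear (3,1): R3 −= (5)R1 → (0, 0, -11/4, -81/16, -35/16)
pivot(2,2)=-17/4: scale R2 → (0, 0, 1, -9/68, 5/68)
  clear (1,2): R1 −= (-1/4)R2 → (0, 1, 0, 53/68, 31/68)
  clear (3,2): R3 −= (-11/4)R2 → (0, 0, 0, -369/68, -135/68)
pivot(3,3)=-369/68: scale R3 → (0, 0, 0, 1, 15/41)
  clear (0,3): R0 −= (-3/4)R3 → (1, 0, 0, 0, 42/41)
  clear (1,3): R1 −= (53/68)R3 → (0, 1, 0, 0, 7/41)
  clear (2,3): R2 −= (-9/68)R3 → (0, 0, 1, 0, 5/41)

rank = 4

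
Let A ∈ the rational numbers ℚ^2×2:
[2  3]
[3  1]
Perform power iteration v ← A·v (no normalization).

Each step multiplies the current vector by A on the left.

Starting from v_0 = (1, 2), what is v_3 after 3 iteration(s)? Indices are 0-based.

v_0 = (1, 2).
v_1 = A·v_0 = (8, 5).
v_2 = A·v_1 = (31, 29).
v_3 = A·v_2 = (149, 122).

v_3 = (149, 122)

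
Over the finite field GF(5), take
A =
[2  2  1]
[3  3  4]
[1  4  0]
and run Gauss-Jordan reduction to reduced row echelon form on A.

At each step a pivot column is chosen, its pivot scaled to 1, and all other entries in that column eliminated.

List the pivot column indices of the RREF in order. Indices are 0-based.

pivot columns: 0, 1

step 1: normalize row 0 (÷2) = (1, 1, 3)
  row 1: subtract 3×row0 = (0, 0, 0)
  row 2: subtract 1×row0 = (0, 3, 2)
step 2: exchange rows 1,2
step 2: normalize row 1 (÷3) = (0, 1, 4)
  row 0: subtract 1×row1 = (1, 0, 4)
skip col 2 (zero from row 2)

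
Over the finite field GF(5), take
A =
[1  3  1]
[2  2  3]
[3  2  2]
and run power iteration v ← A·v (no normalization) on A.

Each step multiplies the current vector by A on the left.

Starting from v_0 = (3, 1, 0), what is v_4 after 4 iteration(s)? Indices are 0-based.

v_0 = (3, 1, 0).
v_1 = A·v_0 = (1, 3, 1).
v_2 = A·v_1 = (1, 1, 1).
v_3 = A·v_2 = (0, 2, 2).
v_4 = A·v_3 = (3, 0, 3).

v_4 = (3, 0, 3)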